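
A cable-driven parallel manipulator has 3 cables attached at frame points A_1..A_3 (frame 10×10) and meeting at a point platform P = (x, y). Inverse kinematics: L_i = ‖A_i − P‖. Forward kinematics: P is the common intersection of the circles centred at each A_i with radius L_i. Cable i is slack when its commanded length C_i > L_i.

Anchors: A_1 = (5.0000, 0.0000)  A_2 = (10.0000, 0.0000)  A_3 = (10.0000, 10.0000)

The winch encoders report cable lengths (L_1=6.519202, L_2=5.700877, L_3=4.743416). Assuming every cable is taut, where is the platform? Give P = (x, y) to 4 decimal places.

circle eqns → linear via eq_j − eq_1; set q_j = A_j·A_j − L_j²
q_1 = 25.0000+0.0000−42.5000 = -17.5000
-10.0000·x + 0.0000·y = q_1−q_2 = -85.0000
-10.0000·x − 20.0000·y = q_1−q_3 = -195.0000
solve first two rows → x=8.5000, y=5.5000

(8.5000, 5.5000)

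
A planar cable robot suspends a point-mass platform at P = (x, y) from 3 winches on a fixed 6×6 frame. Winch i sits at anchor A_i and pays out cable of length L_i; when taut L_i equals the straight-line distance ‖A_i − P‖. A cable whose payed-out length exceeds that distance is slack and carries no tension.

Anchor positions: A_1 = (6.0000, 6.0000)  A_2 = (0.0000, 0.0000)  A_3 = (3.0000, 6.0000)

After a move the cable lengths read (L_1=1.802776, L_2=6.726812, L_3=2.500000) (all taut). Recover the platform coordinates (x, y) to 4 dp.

circle eqns → linear via eq_j − eq_1; set k_j = A_j·A_j − L_j²
k_1 = 36.0000+36.0000−3.2500 = 68.7500
12.0000·x + 12.0000·y = k_1−k_2 = 114.0000
6.0000·x + 0.0000·y = k_1−k_3 = 30.0000
solve first two rows → x=5.0000, y=4.5000

(5.0000, 4.5000)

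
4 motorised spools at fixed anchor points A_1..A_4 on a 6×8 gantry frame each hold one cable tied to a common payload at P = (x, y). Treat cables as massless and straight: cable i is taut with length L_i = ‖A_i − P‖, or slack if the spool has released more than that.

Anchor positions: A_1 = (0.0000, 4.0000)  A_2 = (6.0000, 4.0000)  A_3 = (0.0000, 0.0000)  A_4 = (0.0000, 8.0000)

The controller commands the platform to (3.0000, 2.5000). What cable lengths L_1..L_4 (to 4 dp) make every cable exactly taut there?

L_1 = √((0.0000−3.0000)² + (4.0000−2.5000)²) = 3.3541
L_2 = √((6.0000−3.0000)² + (4.0000−2.5000)²) = 3.3541
L_3 = √((0.0000−3.0000)² + (0.0000−2.5000)²) = 3.9051
L_4 = √((0.0000−3.0000)² + (8.0000−2.5000)²) = 6.2650

(3.3541, 3.3541, 3.9051, 6.2650)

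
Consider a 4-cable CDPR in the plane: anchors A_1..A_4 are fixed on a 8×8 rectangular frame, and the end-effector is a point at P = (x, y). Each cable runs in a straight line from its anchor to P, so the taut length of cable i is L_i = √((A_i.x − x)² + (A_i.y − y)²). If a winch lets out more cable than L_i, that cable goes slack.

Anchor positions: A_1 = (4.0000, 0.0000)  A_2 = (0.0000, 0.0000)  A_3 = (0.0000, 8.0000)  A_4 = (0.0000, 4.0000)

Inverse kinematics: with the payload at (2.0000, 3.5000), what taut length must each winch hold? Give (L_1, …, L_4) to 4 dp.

L_1: Δ = A_1−P = (2.0000, -3.5000) → ‖Δ‖ = √16.2500 = 4.0311
L_2: Δ = A_2−P = (-2.0000, -3.5000) → ‖Δ‖ = √16.2500 = 4.0311
L_3: Δ = A_3−P = (-2.0000, 4.5000) → ‖Δ‖ = √24.2500 = 4.9244
L_4: Δ = A_4−P = (-2.0000, 0.5000) → ‖Δ‖ = √4.2500 = 2.0616

(4.0311, 4.0311, 4.9244, 2.0616)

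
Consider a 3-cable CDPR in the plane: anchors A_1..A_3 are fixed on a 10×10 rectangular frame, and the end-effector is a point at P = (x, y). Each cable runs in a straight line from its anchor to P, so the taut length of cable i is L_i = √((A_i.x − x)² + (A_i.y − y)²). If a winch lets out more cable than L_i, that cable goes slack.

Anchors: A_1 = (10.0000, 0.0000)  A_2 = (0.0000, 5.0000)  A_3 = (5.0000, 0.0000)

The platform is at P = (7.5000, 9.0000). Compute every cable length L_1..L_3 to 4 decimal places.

cable 1: Δx=2.5000, Δy=-9.0000; L_1 = √(Δx²+Δy²) = 9.3408
cable 2: Δx=-7.5000, Δy=-4.0000; L_2 = √(Δx²+Δy²) = 8.5000
cable 3: Δx=-2.5000, Δy=-9.0000; L_3 = √(Δx²+Δy²) = 9.3408

(9.3408, 8.5000, 9.3408)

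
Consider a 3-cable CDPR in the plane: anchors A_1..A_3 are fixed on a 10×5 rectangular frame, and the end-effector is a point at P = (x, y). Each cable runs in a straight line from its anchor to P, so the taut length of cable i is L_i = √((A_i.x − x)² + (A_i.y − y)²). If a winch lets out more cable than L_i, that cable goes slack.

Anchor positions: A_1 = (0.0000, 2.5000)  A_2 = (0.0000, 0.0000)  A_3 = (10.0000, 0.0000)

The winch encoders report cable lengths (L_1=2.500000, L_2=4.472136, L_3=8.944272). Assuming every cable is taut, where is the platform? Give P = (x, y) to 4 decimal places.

(2.0000, 4.0000)

expand ‖A_i−P‖²=L_i² and subtract eq 1 (k_i ≔ ‖A_i‖²−L_i²)
k_1 = 0.0000+6.2500−6.2500 = 0.0000
eq1−eq2 → [0.0000  5.0000]·P = 20.0000
eq1−eq3 → [-20.0000  5.0000]·P = -20.0000
2×2 solve → P = (2.0000, 4.0000)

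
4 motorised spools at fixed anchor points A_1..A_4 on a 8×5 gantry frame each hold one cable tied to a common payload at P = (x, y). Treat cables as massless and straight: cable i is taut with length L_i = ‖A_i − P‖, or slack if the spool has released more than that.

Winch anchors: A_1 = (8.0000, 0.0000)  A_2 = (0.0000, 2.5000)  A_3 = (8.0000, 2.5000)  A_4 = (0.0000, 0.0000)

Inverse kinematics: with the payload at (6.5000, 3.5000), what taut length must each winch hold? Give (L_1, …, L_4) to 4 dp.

L_1: Δ = A_1−P = (1.5000, -3.5000) → ‖Δ‖ = √14.5000 = 3.8079
L_2: Δ = A_2−P = (-6.5000, -1.0000) → ‖Δ‖ = √43.2500 = 6.5765
L_3: Δ = A_3−P = (1.5000, -1.0000) → ‖Δ‖ = √3.2500 = 1.8028
L_4: Δ = A_4−P = (-6.5000, -3.5000) → ‖Δ‖ = √54.5000 = 7.3824

(3.8079, 6.5765, 1.8028, 7.3824)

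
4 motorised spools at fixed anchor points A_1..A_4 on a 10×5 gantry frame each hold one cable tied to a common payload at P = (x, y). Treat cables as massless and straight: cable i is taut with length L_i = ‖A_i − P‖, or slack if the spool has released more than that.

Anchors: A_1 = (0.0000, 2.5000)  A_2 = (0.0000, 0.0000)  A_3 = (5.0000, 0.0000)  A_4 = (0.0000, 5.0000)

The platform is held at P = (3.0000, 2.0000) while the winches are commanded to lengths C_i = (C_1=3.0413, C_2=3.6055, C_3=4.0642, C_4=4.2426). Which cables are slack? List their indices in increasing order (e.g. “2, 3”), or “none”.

i=1: geometric 3.0414 vs commanded 3.0413 ⇒ taut
i=2: geometric 3.6056 vs commanded 3.6055 ⇒ taut
i=3: geometric 2.8284 vs commanded 4.0642 ⇒ slack
i=4: geometric 4.2426 vs commanded 4.2426 ⇒ taut

3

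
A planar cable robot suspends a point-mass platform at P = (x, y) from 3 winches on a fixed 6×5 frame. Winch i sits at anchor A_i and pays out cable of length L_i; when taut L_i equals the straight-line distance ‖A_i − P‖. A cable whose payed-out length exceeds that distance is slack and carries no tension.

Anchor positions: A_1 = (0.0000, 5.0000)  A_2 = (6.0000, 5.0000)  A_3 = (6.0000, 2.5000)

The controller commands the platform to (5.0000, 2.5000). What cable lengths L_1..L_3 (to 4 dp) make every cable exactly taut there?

L_1 = √((0.0000−5.0000)² + (5.0000−2.5000)²) = 5.5902
L_2 = √((6.0000−5.0000)² + (5.0000−2.5000)²) = 2.6926
L_3 = √((6.0000−5.0000)² + (2.5000−2.5000)²) = 1.0000

(5.5902, 2.6926, 1.0000)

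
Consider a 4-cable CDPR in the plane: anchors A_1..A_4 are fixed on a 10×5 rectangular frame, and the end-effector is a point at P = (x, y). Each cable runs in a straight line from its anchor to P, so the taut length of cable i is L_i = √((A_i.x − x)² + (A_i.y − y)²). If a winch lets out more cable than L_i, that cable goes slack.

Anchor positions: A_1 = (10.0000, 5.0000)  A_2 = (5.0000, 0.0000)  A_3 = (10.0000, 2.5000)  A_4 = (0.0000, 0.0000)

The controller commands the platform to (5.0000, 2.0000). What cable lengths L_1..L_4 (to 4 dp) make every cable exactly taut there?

L_1 = √((10.0000−5.0000)² + (5.0000−2.0000)²) = 5.8310
L_2 = √((5.0000−5.0000)² + (0.0000−2.0000)²) = 2.0000
L_3 = √((10.0000−5.0000)² + (2.5000−2.0000)²) = 5.0249
L_4 = √((0.0000−5.0000)² + (0.0000−2.0000)²) = 5.3852

(5.8310, 2.0000, 5.0249, 5.3852)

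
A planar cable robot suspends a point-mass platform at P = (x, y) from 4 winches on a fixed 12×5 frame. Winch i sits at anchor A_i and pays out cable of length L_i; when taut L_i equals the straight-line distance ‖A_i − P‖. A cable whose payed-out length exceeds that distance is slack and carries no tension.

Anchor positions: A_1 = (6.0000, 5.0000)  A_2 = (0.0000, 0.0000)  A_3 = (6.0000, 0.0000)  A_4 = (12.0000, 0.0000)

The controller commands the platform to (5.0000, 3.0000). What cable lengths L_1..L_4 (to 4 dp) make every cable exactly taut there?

cable 1: Δx=1.0000, Δy=2.0000; L_1 = √(Δx²+Δy²) = 2.2361
cable 2: Δx=-5.0000, Δy=-3.0000; L_2 = √(Δx²+Δy²) = 5.8310
cable 3: Δx=1.0000, Δy=-3.0000; L_3 = √(Δx²+Δy²) = 3.1623
cable 4: Δx=7.0000, Δy=-3.0000; L_4 = √(Δx²+Δy²) = 7.6158

(2.2361, 5.8310, 3.1623, 7.6158)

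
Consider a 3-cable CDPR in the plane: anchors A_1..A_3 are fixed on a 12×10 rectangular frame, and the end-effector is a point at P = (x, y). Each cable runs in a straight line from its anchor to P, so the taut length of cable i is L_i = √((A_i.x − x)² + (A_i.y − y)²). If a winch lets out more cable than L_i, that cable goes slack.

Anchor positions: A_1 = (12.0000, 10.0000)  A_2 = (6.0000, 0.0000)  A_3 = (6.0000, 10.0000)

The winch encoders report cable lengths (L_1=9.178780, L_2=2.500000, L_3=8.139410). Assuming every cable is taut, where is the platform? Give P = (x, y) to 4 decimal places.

(7.5000, 2.0000)

each cable: (A_i−P)·(A_i−P) = L_i²; let k_i = ‖A_i‖²−L_i²
k_1 = 144.0000+100.0000−84.2500 = 159.7500
row 1: 12.0000x + 20.0000y = 130.0000  (k_2=29.7500)
row 2: 12.0000x + 0.0000y = 90.0000  (k_3=69.7500)
Cramer on rows 1–2 → x = 7.5000, y = 2.0000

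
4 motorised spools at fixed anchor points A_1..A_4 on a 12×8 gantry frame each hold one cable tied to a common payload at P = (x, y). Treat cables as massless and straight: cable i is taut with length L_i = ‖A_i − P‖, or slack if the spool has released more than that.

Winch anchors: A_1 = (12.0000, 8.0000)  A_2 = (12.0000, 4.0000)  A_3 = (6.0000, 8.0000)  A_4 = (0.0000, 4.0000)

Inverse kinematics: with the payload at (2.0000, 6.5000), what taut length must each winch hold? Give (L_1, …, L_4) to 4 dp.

L_1: Δ = A_1−P = (10.0000, 1.5000) → ‖Δ‖ = √102.2500 = 10.1119
L_2: Δ = A_2−P = (10.0000, -2.5000) → ‖Δ‖ = √106.2500 = 10.3078
L_3: Δ = A_3−P = (4.0000, 1.5000) → ‖Δ‖ = √18.2500 = 4.2720
L_4: Δ = A_4−P = (-2.0000, -2.5000) → ‖Δ‖ = √10.2500 = 3.2016

(10.1119, 10.3078, 4.2720, 3.2016)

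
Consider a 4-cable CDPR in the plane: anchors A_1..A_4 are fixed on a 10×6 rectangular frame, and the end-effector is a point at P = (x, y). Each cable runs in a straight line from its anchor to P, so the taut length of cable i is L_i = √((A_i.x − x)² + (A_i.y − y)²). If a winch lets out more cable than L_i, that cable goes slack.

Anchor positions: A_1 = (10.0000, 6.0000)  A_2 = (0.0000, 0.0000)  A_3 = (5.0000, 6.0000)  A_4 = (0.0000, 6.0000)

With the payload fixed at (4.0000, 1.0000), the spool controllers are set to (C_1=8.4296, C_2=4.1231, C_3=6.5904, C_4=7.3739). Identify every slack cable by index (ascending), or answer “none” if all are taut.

1, 3, 4

i=1: geometric 7.8102 vs commanded 8.4296 ⇒ slack
i=2: geometric 4.1231 vs commanded 4.1231 ⇒ taut
i=3: geometric 5.0990 vs commanded 6.5904 ⇒ slack
i=4: geometric 6.4031 vs commanded 7.3739 ⇒ slack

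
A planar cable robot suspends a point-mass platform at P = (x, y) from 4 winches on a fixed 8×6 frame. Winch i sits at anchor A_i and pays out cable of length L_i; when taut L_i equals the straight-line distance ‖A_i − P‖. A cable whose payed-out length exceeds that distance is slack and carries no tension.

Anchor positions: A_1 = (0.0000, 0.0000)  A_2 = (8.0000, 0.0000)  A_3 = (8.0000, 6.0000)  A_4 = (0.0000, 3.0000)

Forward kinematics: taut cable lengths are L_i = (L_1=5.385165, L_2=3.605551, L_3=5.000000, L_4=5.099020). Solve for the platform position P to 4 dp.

(5.0000, 2.0000)

expand ‖A_i−P‖²=L_i² and subtract eq 1 (q_i ≔ ‖A_i‖²−L_i²)
q_1 = 0.0000+0.0000−29.0000 = -29.0000
eq1−eq2 → [-16.0000  0.0000]·P = -80.0000
eq1−eq3 → [-16.0000  -12.0000]·P = -104.0000
eq1−eq4 → [0.0000  -6.0000]·P = -12.0000
2×2 solve → P = (5.0000, 2.0000)
check cable 4: ‖A_4−P‖² = 26.0000 ≈ L_4² = 26.0000 ✓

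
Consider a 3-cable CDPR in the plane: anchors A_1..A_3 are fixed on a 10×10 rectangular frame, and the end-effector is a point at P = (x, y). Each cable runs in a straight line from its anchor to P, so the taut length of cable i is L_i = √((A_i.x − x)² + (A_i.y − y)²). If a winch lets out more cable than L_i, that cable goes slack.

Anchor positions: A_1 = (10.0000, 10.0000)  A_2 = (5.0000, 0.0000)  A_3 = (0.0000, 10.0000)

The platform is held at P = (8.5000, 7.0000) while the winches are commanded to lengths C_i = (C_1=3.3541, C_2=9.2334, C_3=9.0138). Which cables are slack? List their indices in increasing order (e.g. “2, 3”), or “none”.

cable 1: L_1 = ‖A_1−P‖ = 3.3541;  C_1 = 3.3541 → taut
cable 2: L_2 = ‖A_2−P‖ = 7.8262;  C_2 = 9.2334 → slack
cable 3: L_3 = ‖A_3−P‖ = 9.0139;  C_3 = 9.0138 → taut

2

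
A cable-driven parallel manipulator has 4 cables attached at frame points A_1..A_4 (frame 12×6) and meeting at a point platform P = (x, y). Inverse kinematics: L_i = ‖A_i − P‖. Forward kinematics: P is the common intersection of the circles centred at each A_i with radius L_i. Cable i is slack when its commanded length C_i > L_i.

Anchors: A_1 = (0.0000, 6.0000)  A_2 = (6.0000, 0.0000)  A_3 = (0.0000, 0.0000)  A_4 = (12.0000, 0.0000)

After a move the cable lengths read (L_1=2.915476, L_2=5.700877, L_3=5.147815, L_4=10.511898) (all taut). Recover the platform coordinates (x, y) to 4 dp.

(2.5000, 4.5000)

expand ‖A_i−P‖²=L_i² and subtract eq 1 (c_i ≔ ‖A_i‖²−L_i²)
c_1 = 0.0000+36.0000−8.5000 = 27.5000
eq1−eq2 → [-12.0000  12.0000]·P = 24.0000
eq1−eq3 → [0.0000  12.0000]·P = 54.0000
eq1−eq4 → [-24.0000  12.0000]·P = -6.0000
2×2 solve → P = (2.5000, 4.5000)
check cable 4: ‖A_4−P‖² = 110.5000 ≈ L_4² = 110.5000 ✓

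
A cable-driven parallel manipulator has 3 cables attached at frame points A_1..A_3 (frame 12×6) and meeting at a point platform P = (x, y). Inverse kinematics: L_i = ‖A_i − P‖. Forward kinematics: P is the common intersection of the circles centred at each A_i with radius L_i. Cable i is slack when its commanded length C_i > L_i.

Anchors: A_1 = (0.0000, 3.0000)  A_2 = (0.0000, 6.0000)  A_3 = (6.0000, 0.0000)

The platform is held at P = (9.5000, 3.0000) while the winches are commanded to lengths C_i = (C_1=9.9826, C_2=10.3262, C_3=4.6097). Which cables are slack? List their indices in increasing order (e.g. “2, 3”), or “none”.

cable 1: √((-9.5000)²+(0.0000)²)=9.5000, C_1=9.9826: slack
cable 2: √((-9.5000)²+(3.0000)²)=9.9624, C_2=10.3262: slack
cable 3: √((-3.5000)²+(-3.0000)²)=4.6098, C_3=4.6097: taut

1, 2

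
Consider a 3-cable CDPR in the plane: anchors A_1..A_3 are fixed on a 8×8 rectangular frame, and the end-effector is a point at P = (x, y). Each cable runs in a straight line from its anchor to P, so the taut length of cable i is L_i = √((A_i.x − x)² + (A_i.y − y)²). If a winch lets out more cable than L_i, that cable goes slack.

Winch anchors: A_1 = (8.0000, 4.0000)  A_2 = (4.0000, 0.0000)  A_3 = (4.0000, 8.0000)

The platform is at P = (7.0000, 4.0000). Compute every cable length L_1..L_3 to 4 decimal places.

(1.0000, 5.0000, 5.0000)

L_1: Δ = A_1−P = (1.0000, 0.0000) → ‖Δ‖ = √1.0000 = 1.0000
L_2: Δ = A_2−P = (-3.0000, -4.0000) → ‖Δ‖ = √25.0000 = 5.0000
L_3: Δ = A_3−P = (-3.0000, 4.0000) → ‖Δ‖ = √25.0000 = 5.0000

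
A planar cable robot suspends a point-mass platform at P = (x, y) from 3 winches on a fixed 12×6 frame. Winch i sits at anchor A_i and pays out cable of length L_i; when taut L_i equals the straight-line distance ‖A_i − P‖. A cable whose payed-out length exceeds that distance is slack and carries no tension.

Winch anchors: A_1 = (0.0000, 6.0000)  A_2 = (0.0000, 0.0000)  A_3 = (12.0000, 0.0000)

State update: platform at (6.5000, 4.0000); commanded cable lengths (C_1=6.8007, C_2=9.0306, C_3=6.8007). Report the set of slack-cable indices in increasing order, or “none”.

2

cable 1: √((-6.5000)²+(2.0000)²)=6.8007, C_1=6.8007: taut
cable 2: √((-6.5000)²+(-4.0000)²)=7.6322, C_2=9.0306: slack
cable 3: √((5.5000)²+(-4.0000)²)=6.8007, C_3=6.8007: taut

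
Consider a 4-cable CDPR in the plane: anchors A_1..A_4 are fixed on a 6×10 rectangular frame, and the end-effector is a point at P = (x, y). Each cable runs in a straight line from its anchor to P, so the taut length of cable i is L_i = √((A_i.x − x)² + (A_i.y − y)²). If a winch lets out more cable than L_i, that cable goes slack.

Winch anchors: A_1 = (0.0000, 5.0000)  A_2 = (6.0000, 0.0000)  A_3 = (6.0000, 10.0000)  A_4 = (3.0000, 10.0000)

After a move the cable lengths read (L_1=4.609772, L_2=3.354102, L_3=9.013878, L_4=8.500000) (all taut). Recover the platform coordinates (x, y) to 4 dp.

each cable: (A_i−P)·(A_i−P) = L_i²; let c_i = ‖A_i‖²−L_i²
c_1 = 0.0000+25.0000−21.2500 = 3.7500
row 1: -12.0000x + 10.0000y = -21.0000  (c_2=24.7500)
row 2: -12.0000x − 10.0000y = -51.0000  (c_3=54.7500)
row 3: -6.0000x − 10.0000y = -33.0000  (c_4=36.7500)
Cramer on rows 1–2 → x = 3.0000, y = 1.5000
check cable 4: ‖A_4−P‖² = 72.2500 ≈ L_4² = 72.2500 ✓

(3.0000, 1.5000)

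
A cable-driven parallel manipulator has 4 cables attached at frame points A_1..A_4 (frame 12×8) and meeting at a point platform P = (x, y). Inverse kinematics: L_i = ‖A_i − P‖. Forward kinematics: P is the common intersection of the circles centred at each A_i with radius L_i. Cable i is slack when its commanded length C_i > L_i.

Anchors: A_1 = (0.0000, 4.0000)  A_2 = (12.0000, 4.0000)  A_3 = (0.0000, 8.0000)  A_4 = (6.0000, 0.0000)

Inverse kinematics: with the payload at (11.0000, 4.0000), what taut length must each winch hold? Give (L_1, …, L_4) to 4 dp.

L_1 = √((0.0000−11.0000)² + (4.0000−4.0000)²) = 11.0000
L_2 = √((12.0000−11.0000)² + (4.0000−4.0000)²) = 1.0000
L_3 = √((0.0000−11.0000)² + (8.0000−4.0000)²) = 11.7047
L_4 = √((6.0000−11.0000)² + (0.0000−4.0000)²) = 6.4031

(11.0000, 1.0000, 11.7047, 6.4031)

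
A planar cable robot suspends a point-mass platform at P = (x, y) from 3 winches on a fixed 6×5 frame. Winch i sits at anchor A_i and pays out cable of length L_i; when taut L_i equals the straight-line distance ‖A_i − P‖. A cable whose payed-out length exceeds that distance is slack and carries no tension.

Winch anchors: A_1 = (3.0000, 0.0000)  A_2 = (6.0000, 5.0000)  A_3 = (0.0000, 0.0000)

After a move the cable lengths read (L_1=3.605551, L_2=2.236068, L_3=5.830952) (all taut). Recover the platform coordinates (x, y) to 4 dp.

circle eqns → linear via eq_j − eq_1; set k_j = A_j·A_j − L_j²
k_1 = 9.0000+0.0000−13.0000 = -4.0000
-6.0000·x − 10.0000·y = k_1−k_2 = -60.0000
6.0000·x + 0.0000·y = k_1−k_3 = 30.0000
solve first two rows → x=5.0000, y=3.0000

(5.0000, 3.0000)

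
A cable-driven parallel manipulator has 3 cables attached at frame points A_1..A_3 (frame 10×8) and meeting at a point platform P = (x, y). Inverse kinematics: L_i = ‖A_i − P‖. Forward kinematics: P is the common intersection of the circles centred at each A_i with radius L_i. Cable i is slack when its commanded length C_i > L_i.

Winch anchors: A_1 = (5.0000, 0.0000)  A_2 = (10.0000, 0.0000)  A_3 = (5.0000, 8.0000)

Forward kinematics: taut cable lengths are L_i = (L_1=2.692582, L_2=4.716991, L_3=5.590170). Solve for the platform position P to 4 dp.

(6.0000, 2.5000)

circle eqns → linear via eq_j − eq_1; set k_j = A_j·A_j − L_j²
k_1 = 25.0000+0.0000−7.2500 = 17.7500
-10.0000·x + 0.0000·y = k_1−k_2 = -60.0000
0.0000·x − 16.0000·y = k_1−k_3 = -40.0000
solve first two rows → x=6.0000, y=2.5000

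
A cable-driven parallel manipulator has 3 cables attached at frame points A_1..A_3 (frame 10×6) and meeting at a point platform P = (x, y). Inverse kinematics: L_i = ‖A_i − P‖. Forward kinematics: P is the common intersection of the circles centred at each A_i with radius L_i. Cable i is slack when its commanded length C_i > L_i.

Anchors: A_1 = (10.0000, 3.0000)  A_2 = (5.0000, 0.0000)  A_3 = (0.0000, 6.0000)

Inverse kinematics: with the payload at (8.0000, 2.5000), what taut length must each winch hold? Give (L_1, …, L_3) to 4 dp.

(2.0616, 3.9051, 8.7321)

L_1 = √((10.0000−8.0000)² + (3.0000−2.5000)²) = 2.0616
L_2 = √((5.0000−8.0000)² + (0.0000−2.5000)²) = 3.9051
L_3 = √((0.0000−8.0000)² + (6.0000−2.5000)²) = 8.7321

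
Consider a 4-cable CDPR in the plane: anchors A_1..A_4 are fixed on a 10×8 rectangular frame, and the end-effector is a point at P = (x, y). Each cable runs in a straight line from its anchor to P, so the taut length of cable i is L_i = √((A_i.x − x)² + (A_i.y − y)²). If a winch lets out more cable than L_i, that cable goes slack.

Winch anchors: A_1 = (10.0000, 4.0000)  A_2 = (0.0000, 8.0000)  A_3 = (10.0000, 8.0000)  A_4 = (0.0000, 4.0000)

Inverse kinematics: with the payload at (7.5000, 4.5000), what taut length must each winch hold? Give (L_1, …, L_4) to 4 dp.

(2.5495, 8.2765, 4.3012, 7.5166)

L_1 = √((10.0000−7.5000)² + (4.0000−4.5000)²) = 2.5495
L_2 = √((0.0000−7.5000)² + (8.0000−4.5000)²) = 8.2765
L_3 = √((10.0000−7.5000)² + (8.0000−4.5000)²) = 4.3012
L_4 = √((0.0000−7.5000)² + (4.0000−4.5000)²) = 7.5166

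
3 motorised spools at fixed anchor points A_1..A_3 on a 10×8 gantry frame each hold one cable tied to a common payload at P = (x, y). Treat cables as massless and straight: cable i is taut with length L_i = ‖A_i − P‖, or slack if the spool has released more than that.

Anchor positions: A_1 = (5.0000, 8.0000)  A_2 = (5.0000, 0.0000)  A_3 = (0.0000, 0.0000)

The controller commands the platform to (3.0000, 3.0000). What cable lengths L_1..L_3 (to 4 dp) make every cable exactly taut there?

cable 1: Δx=2.0000, Δy=5.0000; L_1 = √(Δx²+Δy²) = 5.3852
cable 2: Δx=2.0000, Δy=-3.0000; L_2 = √(Δx²+Δy²) = 3.6056
cable 3: Δx=-3.0000, Δy=-3.0000; L_3 = √(Δx²+Δy²) = 4.2426

(5.3852, 3.6056, 4.2426)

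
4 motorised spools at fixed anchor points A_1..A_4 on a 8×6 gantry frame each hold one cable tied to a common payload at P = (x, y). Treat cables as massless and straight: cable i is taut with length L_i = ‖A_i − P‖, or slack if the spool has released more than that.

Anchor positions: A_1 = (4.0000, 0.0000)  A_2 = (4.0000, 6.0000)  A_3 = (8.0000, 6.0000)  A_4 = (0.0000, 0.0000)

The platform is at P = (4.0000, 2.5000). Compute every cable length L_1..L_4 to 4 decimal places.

cable 1: Δx=0.0000, Δy=-2.5000; L_1 = √(Δx²+Δy²) = 2.5000
cable 2: Δx=0.0000, Δy=3.5000; L_2 = √(Δx²+Δy²) = 3.5000
cable 3: Δx=4.0000, Δy=3.5000; L_3 = √(Δx²+Δy²) = 5.3151
cable 4: Δx=-4.0000, Δy=-2.5000; L_4 = √(Δx²+Δy²) = 4.7170

(2.5000, 3.5000, 5.3151, 4.7170)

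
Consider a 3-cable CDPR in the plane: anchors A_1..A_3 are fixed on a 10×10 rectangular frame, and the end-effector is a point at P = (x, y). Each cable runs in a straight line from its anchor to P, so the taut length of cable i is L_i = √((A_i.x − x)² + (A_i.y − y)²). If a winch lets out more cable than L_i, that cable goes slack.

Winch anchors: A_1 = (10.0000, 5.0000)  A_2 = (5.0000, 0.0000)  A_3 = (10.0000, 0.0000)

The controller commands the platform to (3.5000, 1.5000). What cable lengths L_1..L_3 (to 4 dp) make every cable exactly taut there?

(7.3824, 2.1213, 6.6708)

L_1: Δ = A_1−P = (6.5000, 3.5000) → ‖Δ‖ = √54.5000 = 7.3824
L_2: Δ = A_2−P = (1.5000, -1.5000) → ‖Δ‖ = √4.5000 = 2.1213
L_3: Δ = A_3−P = (6.5000, -1.5000) → ‖Δ‖ = √44.5000 = 6.6708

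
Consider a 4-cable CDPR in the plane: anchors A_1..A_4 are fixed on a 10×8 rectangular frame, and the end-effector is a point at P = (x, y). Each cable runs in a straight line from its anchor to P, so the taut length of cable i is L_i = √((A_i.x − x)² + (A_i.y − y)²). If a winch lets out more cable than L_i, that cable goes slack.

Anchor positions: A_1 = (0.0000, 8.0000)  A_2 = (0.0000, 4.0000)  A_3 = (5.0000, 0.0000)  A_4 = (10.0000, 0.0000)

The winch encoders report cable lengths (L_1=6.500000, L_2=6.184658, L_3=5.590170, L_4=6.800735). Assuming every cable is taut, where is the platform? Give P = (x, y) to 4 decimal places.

circle eqns → linear via eq_j − eq_1; set c_j = A_j·A_j − L_j²
c_1 = 0.0000+64.0000−42.2500 = 21.7500
0.0000·x + 8.0000·y = c_1−c_2 = 44.0000
-10.0000·x + 16.0000·y = c_1−c_3 = 28.0000
-20.0000·x + 16.0000·y = c_1−c_4 = -32.0000
solve first two rows → x=6.0000, y=5.5000
check cable 4: ‖A_4−P‖² = 46.2500 ≈ L_4² = 46.2500 ✓

(6.0000, 5.5000)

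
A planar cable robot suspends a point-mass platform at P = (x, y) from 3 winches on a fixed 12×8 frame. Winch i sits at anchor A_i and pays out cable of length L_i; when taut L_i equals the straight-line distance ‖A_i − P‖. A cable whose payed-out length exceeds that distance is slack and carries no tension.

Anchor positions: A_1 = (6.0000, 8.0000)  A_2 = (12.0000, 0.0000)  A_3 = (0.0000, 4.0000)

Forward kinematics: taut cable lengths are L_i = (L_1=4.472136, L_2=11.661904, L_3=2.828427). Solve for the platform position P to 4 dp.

(2.0000, 6.0000)

circle eqns → linear via eq_j − eq_1; set k_j = A_j·A_j − L_j²
k_1 = 36.0000+64.0000−20.0000 = 80.0000
-12.0000·x + 16.0000·y = k_1−k_2 = 72.0000
12.0000·x + 8.0000·y = k_1−k_3 = 72.0000
solve first two rows → x=2.0000, y=6.0000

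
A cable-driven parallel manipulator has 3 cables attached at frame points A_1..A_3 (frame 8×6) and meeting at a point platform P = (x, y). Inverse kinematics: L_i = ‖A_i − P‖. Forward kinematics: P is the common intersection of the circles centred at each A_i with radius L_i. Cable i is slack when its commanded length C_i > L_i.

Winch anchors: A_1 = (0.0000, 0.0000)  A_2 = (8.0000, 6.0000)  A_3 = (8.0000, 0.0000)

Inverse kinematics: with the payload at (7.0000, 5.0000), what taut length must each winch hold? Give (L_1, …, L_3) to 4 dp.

(8.6023, 1.4142, 5.0990)

L_1 = √((0.0000−7.0000)² + (0.0000−5.0000)²) = 8.6023
L_2 = √((8.0000−7.0000)² + (6.0000−5.0000)²) = 1.4142
L_3 = √((8.0000−7.0000)² + (0.0000−5.0000)²) = 5.0990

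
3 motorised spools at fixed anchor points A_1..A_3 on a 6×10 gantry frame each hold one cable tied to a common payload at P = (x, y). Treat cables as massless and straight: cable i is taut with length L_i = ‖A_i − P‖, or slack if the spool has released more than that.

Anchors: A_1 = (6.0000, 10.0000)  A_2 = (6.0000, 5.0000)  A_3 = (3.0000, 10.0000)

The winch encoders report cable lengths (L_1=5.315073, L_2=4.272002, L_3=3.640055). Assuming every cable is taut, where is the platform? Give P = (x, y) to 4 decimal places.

(2.0000, 6.5000)

each cable: (A_i−P)·(A_i−P) = L_i²; let q_i = ‖A_i‖²−L_i²
q_1 = 36.0000+100.0000−28.2500 = 107.7500
row 1: 0.0000x + 10.0000y = 65.0000  (q_2=42.7500)
row 2: 6.0000x + 0.0000y = 12.0000  (q_3=95.7500)
Cramer on rows 1–2 → x = 2.0000, y = 6.5000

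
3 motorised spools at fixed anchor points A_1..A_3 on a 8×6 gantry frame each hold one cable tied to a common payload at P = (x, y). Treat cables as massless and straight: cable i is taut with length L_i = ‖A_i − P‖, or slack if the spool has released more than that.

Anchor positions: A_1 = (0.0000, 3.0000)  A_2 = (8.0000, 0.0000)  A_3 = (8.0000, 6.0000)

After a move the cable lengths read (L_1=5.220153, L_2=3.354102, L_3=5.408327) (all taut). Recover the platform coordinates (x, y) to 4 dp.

circle eqns → linear via eq_j − eq_1; set q_j = A_j·A_j − L_j²
q_1 = 0.0000+9.0000−27.2500 = -18.2500
-16.0000·x + 6.0000·y = q_1−q_2 = -71.0000
-16.0000·x − 6.0000·y = q_1−q_3 = -89.0000
solve first two rows → x=5.0000, y=1.5000

(5.0000, 1.5000)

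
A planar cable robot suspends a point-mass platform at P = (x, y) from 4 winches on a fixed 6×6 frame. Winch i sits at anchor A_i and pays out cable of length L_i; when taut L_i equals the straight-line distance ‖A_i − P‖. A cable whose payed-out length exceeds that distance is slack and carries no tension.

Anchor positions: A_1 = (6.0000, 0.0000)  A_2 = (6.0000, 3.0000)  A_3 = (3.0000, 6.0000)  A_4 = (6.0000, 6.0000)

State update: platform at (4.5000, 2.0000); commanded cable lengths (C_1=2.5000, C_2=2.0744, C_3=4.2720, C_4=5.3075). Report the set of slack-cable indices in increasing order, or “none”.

2, 4

cable 1: L_1 = ‖A_1−P‖ = 2.5000;  C_1 = 2.5000 → taut
cable 2: L_2 = ‖A_2−P‖ = 1.8028;  C_2 = 2.0744 → slack
cable 3: L_3 = ‖A_3−P‖ = 4.2720;  C_3 = 4.2720 → taut
cable 4: L_4 = ‖A_4−P‖ = 4.2720;  C_4 = 5.3075 → slack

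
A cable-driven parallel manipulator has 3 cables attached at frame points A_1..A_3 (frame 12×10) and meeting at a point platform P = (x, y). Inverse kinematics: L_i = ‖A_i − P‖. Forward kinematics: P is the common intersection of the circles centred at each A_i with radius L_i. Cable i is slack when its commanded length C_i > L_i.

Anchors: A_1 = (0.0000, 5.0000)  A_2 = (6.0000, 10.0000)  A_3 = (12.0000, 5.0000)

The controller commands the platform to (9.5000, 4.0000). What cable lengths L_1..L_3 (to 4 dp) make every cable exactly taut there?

L_1: Δ = A_1−P = (-9.5000, 1.0000) → ‖Δ‖ = √91.2500 = 9.5525
L_2: Δ = A_2−P = (-3.5000, 6.0000) → ‖Δ‖ = √48.2500 = 6.9462
L_3: Δ = A_3−P = (2.5000, 1.0000) → ‖Δ‖ = √7.2500 = 2.6926

(9.5525, 6.9462, 2.6926)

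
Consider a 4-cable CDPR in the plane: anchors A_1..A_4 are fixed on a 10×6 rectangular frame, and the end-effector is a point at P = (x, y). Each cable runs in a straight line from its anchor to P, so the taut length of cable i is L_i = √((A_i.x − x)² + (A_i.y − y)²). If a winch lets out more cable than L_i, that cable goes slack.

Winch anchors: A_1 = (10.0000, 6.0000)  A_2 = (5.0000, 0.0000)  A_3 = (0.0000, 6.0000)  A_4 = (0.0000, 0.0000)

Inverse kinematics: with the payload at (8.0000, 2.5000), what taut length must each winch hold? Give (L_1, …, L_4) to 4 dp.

(4.0311, 3.9051, 8.7321, 8.3815)

L_1: Δ = A_1−P = (2.0000, 3.5000) → ‖Δ‖ = √16.2500 = 4.0311
L_2: Δ = A_2−P = (-3.0000, -2.5000) → ‖Δ‖ = √15.2500 = 3.9051
L_3: Δ = A_3−P = (-8.0000, 3.5000) → ‖Δ‖ = √76.2500 = 8.7321
L_4: Δ = A_4−P = (-8.0000, -2.5000) → ‖Δ‖ = √70.2500 = 8.3815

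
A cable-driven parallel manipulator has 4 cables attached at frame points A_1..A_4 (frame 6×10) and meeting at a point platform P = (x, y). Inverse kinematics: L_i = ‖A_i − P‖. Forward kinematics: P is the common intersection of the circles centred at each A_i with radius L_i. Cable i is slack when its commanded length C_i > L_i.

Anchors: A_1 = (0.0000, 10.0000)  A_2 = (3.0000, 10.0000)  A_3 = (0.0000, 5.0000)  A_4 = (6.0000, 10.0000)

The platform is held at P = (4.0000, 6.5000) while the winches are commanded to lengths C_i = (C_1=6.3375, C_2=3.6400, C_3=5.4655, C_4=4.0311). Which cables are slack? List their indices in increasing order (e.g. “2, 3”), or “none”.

1, 3

cable 1: √((-4.0000)²+(3.5000)²)=5.3151, C_1=6.3375: slack
cable 2: √((-1.0000)²+(3.5000)²)=3.6401, C_2=3.6400: taut
cable 3: √((-4.0000)²+(-1.5000)²)=4.2720, C_3=5.4655: slack
cable 4: √((2.0000)²+(3.5000)²)=4.0311, C_4=4.0311: taut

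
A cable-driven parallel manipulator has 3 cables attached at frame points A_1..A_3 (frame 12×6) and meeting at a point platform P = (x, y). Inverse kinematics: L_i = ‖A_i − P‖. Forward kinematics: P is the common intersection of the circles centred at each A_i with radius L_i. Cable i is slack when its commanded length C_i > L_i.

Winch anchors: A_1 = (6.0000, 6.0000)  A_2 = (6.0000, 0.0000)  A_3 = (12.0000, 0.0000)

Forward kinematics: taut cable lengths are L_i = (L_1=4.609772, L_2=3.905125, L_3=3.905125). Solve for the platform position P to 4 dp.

(9.0000, 2.5000)

circle eqns → linear via eq_j − eq_1; set k_j = A_j·A_j − L_j²
k_1 = 36.0000+36.0000−21.2500 = 50.7500
0.0000·x + 12.0000·y = k_1−k_2 = 30.0000
-12.0000·x + 12.0000·y = k_1−k_3 = -78.0000
solve first two rows → x=9.0000, y=2.5000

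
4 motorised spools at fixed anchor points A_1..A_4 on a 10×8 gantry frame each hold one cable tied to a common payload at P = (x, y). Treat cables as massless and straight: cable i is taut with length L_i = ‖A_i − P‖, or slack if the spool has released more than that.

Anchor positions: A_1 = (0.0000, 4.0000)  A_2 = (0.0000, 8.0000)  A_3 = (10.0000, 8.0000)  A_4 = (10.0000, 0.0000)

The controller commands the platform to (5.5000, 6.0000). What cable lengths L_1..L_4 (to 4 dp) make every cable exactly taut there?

L_1 = √((0.0000−5.5000)² + (4.0000−6.0000)²) = 5.8523
L_2 = √((0.0000−5.5000)² + (8.0000−6.0000)²) = 5.8523
L_3 = √((10.0000−5.5000)² + (8.0000−6.0000)²) = 4.9244
L_4 = √((10.0000−5.5000)² + (0.0000−6.0000)²) = 7.5000

(5.8523, 5.8523, 4.9244, 7.5000)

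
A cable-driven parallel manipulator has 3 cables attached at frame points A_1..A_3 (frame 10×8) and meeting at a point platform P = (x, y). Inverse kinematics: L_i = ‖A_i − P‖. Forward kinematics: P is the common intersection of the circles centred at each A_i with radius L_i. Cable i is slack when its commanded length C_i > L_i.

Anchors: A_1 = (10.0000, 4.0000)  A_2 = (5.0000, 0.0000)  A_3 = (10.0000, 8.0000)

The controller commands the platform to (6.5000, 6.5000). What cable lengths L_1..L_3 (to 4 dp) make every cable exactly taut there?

(4.3012, 6.6708, 3.8079)

L_1: Δ = A_1−P = (3.5000, -2.5000) → ‖Δ‖ = √18.5000 = 4.3012
L_2: Δ = A_2−P = (-1.5000, -6.5000) → ‖Δ‖ = √44.5000 = 6.6708
L_3: Δ = A_3−P = (3.5000, 1.5000) → ‖Δ‖ = √14.5000 = 3.8079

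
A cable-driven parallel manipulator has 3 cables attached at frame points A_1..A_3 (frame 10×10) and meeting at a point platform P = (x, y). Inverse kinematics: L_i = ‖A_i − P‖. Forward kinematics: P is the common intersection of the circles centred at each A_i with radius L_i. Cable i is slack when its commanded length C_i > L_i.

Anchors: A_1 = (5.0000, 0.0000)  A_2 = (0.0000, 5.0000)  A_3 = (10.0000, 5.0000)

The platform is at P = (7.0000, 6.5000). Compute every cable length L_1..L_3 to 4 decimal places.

(6.8007, 7.1589, 3.3541)

L_1 = √((5.0000−7.0000)² + (0.0000−6.5000)²) = 6.8007
L_2 = √((0.0000−7.0000)² + (5.0000−6.5000)²) = 7.1589
L_3 = √((10.0000−7.0000)² + (5.0000−6.5000)²) = 3.3541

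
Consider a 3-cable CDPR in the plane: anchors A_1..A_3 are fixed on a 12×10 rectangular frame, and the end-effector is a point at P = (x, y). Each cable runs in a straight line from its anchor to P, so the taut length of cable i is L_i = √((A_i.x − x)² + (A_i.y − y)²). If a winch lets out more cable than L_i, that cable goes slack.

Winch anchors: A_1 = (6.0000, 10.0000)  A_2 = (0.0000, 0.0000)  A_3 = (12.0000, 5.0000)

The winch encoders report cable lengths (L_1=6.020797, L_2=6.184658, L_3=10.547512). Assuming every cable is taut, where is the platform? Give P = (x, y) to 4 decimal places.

(1.5000, 6.0000)

expand ‖A_i−P‖²=L_i² and subtract eq 1 (c_i ≔ ‖A_i‖²−L_i²)
c_1 = 36.0000+100.0000−36.2500 = 99.7500
eq1−eq2 → [12.0000  20.0000]·P = 138.0000
eq1−eq3 → [-12.0000  10.0000]·P = 42.0000
2×2 solve → P = (1.5000, 6.0000)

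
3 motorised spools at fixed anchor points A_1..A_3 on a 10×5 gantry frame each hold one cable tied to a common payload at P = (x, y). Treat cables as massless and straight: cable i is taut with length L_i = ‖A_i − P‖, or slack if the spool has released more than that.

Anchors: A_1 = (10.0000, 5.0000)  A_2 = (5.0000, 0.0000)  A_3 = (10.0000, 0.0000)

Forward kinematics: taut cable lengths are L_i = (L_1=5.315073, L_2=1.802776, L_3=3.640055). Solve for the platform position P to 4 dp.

expand ‖A_i−P‖²=L_i² and subtract eq 1 (c_i ≔ ‖A_i‖²−L_i²)
c_1 = 100.0000+25.0000−28.2500 = 96.7500
eq1−eq2 → [10.0000  10.0000]·P = 75.0000
eq1−eq3 → [0.0000  10.0000]·P = 10.0000
2×2 solve → P = (6.5000, 1.0000)

(6.5000, 1.0000)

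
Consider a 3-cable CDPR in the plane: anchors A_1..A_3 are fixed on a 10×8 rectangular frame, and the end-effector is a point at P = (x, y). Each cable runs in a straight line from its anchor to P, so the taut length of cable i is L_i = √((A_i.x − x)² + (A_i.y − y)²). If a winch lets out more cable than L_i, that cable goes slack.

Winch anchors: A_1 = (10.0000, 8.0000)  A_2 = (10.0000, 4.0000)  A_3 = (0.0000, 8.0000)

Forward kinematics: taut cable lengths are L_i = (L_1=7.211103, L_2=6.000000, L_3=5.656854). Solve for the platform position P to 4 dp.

expand ‖A_i−P‖²=L_i² and subtract eq 1 (k_i ≔ ‖A_i‖²−L_i²)
k_1 = 100.0000+64.0000−52.0000 = 112.0000
eq1−eq2 → [0.0000  8.0000]·P = 32.0000
eq1−eq3 → [20.0000  0.0000]·P = 80.0000
2×2 solve → P = (4.0000, 4.0000)

(4.0000, 4.0000)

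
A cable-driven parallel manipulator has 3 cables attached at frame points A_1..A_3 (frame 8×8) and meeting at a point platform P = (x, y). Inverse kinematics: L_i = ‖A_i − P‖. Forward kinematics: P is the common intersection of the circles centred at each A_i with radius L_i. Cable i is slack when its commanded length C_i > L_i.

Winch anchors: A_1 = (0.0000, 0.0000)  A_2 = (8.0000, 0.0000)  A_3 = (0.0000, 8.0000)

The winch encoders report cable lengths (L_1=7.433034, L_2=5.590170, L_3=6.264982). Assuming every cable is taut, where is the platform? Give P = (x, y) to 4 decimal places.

(5.5000, 5.0000)

circle eqns → linear via eq_j − eq_1; set c_j = A_j·A_j − L_j²
c_1 = 0.0000+0.0000−55.2500 = -55.2500
-16.0000·x + 0.0000·y = c_1−c_2 = -88.0000
0.0000·x − 16.0000·y = c_1−c_3 = -80.0000
solve first two rows → x=5.5000, y=5.0000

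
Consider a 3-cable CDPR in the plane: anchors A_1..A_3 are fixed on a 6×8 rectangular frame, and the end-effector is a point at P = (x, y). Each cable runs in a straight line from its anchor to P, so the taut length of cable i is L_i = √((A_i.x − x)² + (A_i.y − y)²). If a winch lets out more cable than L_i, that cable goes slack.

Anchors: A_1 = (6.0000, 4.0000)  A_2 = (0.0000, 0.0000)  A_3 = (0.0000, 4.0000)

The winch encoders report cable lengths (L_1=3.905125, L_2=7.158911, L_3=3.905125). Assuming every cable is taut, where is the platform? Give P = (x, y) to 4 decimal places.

circle eqns → linear via eq_j − eq_1; set k_j = A_j·A_j − L_j²
k_1 = 36.0000+16.0000−15.2500 = 36.7500
12.0000·x + 8.0000·y = k_1−k_2 = 88.0000
12.0000·x + 0.0000·y = k_1−k_3 = 36.0000
solve first two rows → x=3.0000, y=6.5000

(3.0000, 6.5000)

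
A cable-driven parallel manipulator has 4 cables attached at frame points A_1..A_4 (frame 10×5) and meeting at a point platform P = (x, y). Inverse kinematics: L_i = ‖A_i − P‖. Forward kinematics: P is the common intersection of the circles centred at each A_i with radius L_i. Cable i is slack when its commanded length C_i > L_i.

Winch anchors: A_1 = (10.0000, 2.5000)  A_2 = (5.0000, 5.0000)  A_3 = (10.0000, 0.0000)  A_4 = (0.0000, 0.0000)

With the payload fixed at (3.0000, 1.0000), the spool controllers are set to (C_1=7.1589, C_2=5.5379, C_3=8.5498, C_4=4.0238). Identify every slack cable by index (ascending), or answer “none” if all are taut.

cable 1: √((7.0000)²+(1.5000)²)=7.1589, C_1=7.1589: taut
cable 2: √((2.0000)²+(4.0000)²)=4.4721, C_2=5.5379: slack
cable 3: √((7.0000)²+(-1.0000)²)=7.0711, C_3=8.5498: slack
cable 4: √((-3.0000)²+(-1.0000)²)=3.1623, C_4=4.0238: slack

2, 3, 4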